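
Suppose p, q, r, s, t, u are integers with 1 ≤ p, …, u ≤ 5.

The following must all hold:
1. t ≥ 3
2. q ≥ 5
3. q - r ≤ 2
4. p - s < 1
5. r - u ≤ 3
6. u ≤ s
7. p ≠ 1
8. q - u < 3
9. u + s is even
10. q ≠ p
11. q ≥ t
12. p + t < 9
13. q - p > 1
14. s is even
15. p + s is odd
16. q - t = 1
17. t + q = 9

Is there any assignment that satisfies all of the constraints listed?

Satisfiable

One satisfying assignment is p = 3, q = 5, r = 5, s = 4, t = 4, u = 4.
For the less obvious constraints — constraint 3: q - r = 0; constraint 4: p - s = -1 — and the others hold by inspection.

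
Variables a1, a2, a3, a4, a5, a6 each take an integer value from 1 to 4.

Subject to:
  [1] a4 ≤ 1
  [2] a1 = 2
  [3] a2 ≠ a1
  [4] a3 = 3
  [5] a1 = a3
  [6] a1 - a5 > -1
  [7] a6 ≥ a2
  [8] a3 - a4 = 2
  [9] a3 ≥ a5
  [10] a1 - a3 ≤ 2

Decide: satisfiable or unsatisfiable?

Unsatisfiable

Constraint 2 fixes a1 = 2 and constraint 4 fixes a3 = 3, but constraint 5 requires a1 = a3. Since 2 ≠ 3, contradiction.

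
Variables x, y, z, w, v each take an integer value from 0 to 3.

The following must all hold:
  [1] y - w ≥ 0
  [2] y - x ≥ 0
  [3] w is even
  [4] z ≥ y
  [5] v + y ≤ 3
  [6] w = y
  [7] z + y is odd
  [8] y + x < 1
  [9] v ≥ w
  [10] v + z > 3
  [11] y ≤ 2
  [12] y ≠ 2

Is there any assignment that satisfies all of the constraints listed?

Satisfiable

Setting (x, y, z, w, v) = (0, 0, 3, 0, 3) satisfies everything: constraint 1: y - w = 0; constraint 2: y - x = 0; constraint 5: v + y = 3, and the others follow.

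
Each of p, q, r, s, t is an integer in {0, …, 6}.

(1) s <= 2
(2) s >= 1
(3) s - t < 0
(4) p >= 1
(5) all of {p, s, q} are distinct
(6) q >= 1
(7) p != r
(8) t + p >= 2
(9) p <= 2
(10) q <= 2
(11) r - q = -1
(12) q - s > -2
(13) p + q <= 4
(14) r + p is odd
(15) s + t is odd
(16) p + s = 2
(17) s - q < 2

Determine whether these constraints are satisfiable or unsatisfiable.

Unsatisfiable

Constraints 1, 2, 4, 6, 9, and 10 confine each of p, s, q to the 2 values {1, 2}.
Constraint 5 requires all 3 of them to be distinct, but only 2 values are available — impossible by the pigeonhole principle.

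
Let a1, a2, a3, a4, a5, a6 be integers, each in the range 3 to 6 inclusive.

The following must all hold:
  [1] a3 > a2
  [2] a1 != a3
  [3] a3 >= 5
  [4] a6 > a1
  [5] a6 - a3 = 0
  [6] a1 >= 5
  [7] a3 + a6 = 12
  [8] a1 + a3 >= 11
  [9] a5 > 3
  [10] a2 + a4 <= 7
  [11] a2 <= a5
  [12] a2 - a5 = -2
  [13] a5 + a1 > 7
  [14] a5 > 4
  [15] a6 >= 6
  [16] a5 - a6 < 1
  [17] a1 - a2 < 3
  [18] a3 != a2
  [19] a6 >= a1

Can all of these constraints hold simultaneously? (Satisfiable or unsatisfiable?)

Satisfiable

One satisfying assignment is a1 = 5, a2 = 3, a3 = 6, a4 = 3, a5 = 5, a6 = 6.
For the less obvious constraints — constraint 5: a6 - a3 = 0; constraint 7: a3 + a6 = 12 — and the others hold by inspection.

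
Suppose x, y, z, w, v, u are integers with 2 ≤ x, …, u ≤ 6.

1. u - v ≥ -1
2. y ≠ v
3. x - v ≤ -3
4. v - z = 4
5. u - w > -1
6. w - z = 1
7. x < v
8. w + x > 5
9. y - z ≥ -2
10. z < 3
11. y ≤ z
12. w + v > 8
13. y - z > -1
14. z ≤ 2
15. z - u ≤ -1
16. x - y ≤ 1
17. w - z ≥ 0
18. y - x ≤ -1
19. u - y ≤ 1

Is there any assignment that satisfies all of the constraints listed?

Unsatisfiable

Constraints 1, 3, 18, and 19 give v − x ≥ 3, x − y ≥ 1, y − u ≥ -1, u − v ≥ -1.
Adding all 4 inequalities: the left sides telescope to 0, and the right sides sum to 3 + 1 + (-1) + (-1) = 2. So 0 ≥ 2, which is false.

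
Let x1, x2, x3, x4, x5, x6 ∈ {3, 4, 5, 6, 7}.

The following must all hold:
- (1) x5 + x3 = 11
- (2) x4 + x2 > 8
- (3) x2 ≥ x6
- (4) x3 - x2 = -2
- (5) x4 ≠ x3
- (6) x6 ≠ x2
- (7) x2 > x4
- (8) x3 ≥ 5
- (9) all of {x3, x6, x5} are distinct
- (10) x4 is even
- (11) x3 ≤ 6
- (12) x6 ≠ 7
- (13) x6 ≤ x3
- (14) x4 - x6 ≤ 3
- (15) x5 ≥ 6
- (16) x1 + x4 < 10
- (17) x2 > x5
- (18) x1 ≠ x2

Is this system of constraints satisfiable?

Satisfiable

Take x1 = 3, x2 = 7, x3 = 5, x4 = 4, x5 = 6, x6 = 4. Then constraint 1: x5 + x3 = 11; constraint 2: x4 + x2 = 11, and every other listed constraint is also met.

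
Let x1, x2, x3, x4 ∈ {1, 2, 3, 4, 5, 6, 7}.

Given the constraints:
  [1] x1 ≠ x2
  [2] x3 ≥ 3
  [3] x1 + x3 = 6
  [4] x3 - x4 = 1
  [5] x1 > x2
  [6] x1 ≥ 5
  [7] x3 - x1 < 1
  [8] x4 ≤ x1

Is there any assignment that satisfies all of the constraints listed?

From constraint 6: x1 ≥ 5. From constraint 2: x3 ≥ 3. Hence x1 + x3 ≥ 8. But constraint 3 requires x1 + x3 = 6, and 6 < 8. Contradiction.

Unsatisfiable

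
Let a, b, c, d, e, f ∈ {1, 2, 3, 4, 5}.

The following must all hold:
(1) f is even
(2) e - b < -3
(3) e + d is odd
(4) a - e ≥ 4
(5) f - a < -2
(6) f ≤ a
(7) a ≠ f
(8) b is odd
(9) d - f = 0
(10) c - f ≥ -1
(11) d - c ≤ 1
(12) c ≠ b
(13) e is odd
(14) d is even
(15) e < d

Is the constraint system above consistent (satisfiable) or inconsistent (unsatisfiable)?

Take a = 5, b = 5, c = 1, d = 2, e = 1, f = 2. Then constraint 2: e - b = -4; constraint 4: a - e = 4; constraint 5: f - a = -3, and every other listed constraint is also met.

Satisfiable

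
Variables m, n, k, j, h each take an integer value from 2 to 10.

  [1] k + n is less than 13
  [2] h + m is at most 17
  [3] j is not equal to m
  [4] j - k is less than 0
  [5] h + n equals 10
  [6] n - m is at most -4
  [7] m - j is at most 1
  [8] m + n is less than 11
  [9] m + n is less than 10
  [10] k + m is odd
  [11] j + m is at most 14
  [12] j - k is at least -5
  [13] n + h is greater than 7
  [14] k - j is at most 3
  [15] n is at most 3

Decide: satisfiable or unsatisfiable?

Try m = 7, n = 2, k = 8, j = 6, h = 8.
Check constraint 1: k + n = 10; constraint 2: h + m = 15; constraint 4: j - k = -2. The remaining constraints are straightforward to verify.

Satisfiable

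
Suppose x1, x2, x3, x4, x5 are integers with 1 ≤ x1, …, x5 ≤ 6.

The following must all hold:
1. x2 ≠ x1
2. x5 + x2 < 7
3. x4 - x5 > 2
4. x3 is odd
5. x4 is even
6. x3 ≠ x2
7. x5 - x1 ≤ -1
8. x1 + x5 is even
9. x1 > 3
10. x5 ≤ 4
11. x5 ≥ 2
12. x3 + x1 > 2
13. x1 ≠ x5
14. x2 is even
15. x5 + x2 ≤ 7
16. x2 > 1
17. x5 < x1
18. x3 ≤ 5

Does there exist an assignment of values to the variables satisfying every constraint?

Satisfiable

The assignment x1 = 4, x2 = 2, x3 = 1, x4 = 6, x5 = 2 works:
  constraint 2 holds since x5 + x2 = 4.
  constraint 3 holds since x4 - x5 = 4.
The rest check out directly.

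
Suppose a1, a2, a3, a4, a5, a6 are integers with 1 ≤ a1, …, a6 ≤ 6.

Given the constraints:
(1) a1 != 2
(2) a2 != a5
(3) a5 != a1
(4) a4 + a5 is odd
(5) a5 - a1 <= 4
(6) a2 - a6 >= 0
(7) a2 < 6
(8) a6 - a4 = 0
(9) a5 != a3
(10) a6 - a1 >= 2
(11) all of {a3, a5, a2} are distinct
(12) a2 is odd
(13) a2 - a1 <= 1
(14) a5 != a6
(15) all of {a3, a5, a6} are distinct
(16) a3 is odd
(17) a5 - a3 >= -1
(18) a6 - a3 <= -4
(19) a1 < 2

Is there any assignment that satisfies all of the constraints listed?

Constraints 5, 10, 17, and 18 give a1 − a5 ≥ -4, a5 − a3 ≥ -1, a3 − a6 ≥ 4, a6 − a1 ≥ 2.
Adding all 4 inequalities: the left sides telescope to 0, and the right sides sum to (-4) + (-1) + 4 + 2 = 1. So 0 ≥ 1, which is false.

Unsatisfiable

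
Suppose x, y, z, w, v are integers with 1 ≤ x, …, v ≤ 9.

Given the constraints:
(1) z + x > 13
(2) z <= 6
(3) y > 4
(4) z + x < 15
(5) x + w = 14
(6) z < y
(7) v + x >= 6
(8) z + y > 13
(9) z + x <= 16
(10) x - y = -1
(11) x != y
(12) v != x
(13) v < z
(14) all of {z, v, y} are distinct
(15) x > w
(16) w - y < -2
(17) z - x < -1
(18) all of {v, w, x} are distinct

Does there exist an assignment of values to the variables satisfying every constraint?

One satisfying assignment is x = 8, y = 9, z = 6, w = 6, v = 1.
For the less obvious constraints — constraint 1: z + x = 14; constraint 4: z + x = 14 — and the others hold by inspection.

Satisfiable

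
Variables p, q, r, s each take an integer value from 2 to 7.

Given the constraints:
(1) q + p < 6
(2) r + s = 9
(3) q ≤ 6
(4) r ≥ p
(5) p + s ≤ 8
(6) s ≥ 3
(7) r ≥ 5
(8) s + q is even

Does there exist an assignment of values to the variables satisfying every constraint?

One satisfying assignment is p = 2, q = 3, r = 6, s = 3.
For the less obvious constraints — constraint 1: q + p = 5; constraint 2: r + s = 9; constraint 5: p + s = 5 — and the others hold by inspection.

Satisfiable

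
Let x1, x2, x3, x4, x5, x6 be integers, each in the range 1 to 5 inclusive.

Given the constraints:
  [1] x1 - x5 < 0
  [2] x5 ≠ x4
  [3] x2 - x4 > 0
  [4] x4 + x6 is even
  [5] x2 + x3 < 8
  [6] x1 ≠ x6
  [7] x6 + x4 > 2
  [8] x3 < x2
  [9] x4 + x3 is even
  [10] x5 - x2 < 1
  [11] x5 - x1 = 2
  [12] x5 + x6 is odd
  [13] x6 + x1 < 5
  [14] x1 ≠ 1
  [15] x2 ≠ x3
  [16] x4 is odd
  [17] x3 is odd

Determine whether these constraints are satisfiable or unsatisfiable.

Satisfiable

The assignment x1 = 2, x2 = 4, x3 = 3, x4 = 3, x5 = 4, x6 = 1 works:
  constraint 1 holds since x1 - x5 = -2.
  constraint 3 holds since x2 - x4 = 1.
The rest check out directly.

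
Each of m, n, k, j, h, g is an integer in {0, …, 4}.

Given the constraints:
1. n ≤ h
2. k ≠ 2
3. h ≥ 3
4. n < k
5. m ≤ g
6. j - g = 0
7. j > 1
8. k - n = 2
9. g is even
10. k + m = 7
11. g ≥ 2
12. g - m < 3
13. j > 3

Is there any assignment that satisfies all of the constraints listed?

Try m = 3, n = 2, k = 4, j = 4, h = 3, g = 4.
Check constraint 6: j - g = 0; constraint 8: k - n = 2; constraint 10: k + m = 7. The remaining constraints are straightforward to verify.

Satisfiable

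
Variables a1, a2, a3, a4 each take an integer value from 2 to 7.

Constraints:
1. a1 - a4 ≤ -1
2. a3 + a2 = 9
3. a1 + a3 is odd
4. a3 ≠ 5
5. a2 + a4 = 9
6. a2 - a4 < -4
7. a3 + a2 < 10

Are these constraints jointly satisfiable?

One satisfying assignment is a1 = 6, a2 = 2, a3 = 7, a4 = 7.
For the less obvious constraints — constraint 1: a1 - a4 = -1; constraint 2: a3 + a2 = 9 — and the others hold by inspection.

Satisfiable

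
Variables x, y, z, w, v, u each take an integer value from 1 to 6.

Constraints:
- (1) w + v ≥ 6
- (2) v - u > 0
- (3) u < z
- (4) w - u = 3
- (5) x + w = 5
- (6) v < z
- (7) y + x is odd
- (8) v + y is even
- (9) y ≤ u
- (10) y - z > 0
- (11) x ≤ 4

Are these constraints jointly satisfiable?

Unsatisfiable

Constraints 2, 6, 9, and 10 give v < z, z < y, y ≤ u, u < v. Chaining: v < z < y ≤ u < v, which forces v < v — impossible.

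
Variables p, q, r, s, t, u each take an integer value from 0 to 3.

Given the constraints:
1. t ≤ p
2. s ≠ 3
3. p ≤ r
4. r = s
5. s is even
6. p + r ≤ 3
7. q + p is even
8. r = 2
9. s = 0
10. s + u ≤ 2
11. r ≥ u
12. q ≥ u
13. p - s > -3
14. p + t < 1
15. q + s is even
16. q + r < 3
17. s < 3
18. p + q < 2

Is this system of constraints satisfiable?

Unsatisfiable

Constraint 8 fixes r = 2 and constraint 9 fixes s = 0, but constraint 4 requires r = s. Since 2 ≠ 0, contradiction.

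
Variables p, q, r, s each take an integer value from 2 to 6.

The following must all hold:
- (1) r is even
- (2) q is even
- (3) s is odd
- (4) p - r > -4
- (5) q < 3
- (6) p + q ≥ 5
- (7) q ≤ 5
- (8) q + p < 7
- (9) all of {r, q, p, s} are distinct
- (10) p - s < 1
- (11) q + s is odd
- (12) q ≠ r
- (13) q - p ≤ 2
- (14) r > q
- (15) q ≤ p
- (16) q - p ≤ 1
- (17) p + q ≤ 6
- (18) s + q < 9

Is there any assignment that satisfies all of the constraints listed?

One satisfying assignment is p = 3, q = 2, r = 4, s = 5.
For the less obvious constraints — constraint 4: p - r = -1; constraint 6: p + q = 5; constraint 8: q + p = 5 — and the others hold by inspection.

Satisfiable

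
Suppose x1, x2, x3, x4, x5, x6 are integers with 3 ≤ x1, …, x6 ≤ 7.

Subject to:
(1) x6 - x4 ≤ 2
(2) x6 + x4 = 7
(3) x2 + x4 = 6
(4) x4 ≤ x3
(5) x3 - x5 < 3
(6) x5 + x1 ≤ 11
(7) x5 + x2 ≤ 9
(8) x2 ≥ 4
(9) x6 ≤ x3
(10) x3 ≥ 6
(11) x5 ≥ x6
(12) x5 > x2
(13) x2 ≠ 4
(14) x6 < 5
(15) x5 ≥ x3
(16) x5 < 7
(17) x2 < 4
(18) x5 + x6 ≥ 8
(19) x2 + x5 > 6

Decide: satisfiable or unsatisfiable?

From constraints 10 and 15: x5 ≥ x3 ≥ 6. From constraint 8: x2 ≥ 4. Hence x5 + x2 ≥ 10. But constraint 7 requires x5 + x2 ≤ 9, and 9 < 10. Contradiction.

Unsatisfiable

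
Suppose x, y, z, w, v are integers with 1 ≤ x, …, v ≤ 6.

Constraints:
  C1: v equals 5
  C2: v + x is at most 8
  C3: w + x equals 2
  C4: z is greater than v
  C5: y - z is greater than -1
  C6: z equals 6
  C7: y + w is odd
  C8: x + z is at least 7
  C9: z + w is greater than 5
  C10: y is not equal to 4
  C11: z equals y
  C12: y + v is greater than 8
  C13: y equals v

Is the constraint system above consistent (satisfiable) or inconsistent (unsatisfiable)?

Unsatisfiable

Constraint 6 fixes z = 6 and constraint 1 fixes v = 5. Constraints 11 and 13 give z = y = v, so z = v. But 6 ≠ 5 — contradiction.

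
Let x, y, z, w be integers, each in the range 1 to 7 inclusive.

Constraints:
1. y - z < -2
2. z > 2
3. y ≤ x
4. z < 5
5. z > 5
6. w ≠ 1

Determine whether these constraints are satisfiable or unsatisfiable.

Unsatisfiable

From constraint 5: z ≥ 6. From constraint 4: z ≤ 4. But 4 < 6, so no value of z works.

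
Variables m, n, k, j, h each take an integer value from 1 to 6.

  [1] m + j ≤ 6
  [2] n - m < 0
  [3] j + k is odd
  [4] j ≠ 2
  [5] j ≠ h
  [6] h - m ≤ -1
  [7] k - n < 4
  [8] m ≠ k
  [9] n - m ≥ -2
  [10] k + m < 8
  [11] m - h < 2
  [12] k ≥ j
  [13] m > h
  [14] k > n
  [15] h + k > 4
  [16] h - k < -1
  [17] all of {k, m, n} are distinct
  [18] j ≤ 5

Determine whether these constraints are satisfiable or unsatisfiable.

Satisfiable

Setting (m, n, k, j, h) = (3, 2, 4, 3, 2) satisfies everything: constraint 1: m + j = 6; constraint 2: n - m = -1; constraint 6: h - m = -1, and the others follow.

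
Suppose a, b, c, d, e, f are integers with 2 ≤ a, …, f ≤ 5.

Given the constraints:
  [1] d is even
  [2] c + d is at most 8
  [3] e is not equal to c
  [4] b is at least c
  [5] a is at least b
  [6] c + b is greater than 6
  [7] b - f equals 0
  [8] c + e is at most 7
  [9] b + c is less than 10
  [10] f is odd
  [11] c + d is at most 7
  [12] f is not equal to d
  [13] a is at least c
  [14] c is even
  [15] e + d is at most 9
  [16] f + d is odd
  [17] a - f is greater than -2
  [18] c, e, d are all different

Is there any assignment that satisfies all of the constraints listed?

Satisfiable

One satisfying assignment is a = 5, b = 5, c = 2, d = 4, e = 5, f = 5.
For the less obvious constraints — constraint 2: c + d = 6; constraint 6: c + b = 7 — and the others hold by inspection.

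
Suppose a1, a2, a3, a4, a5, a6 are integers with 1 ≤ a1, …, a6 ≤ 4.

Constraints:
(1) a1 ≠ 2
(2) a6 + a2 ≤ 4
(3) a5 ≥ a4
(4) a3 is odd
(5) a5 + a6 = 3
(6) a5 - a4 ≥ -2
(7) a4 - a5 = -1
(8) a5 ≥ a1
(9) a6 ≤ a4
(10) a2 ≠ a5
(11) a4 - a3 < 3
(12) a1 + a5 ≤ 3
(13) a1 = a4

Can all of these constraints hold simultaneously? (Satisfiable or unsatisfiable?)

Satisfiable

Setting (a1, a2, a3, a4, a5, a6) = (1, 1, 1, 1, 2, 1) satisfies everything: constraint 2: a6 + a2 = 2; constraint 5: a5 + a6 = 3, and the others follow.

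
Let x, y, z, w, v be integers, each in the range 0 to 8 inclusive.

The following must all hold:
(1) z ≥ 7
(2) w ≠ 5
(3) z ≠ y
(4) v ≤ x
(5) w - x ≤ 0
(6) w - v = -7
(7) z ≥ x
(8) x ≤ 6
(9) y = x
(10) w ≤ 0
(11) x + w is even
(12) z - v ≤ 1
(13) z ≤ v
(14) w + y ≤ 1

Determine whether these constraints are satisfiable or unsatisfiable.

From constraints 1 and 13: v ≥ z and z ≥ 7, so v ≥ 7. From constraints 4 and 8: v ≤ x and x ≤ 6, so v ≤ 6. But 6 < 7, so no value of v works.

Unsatisfiable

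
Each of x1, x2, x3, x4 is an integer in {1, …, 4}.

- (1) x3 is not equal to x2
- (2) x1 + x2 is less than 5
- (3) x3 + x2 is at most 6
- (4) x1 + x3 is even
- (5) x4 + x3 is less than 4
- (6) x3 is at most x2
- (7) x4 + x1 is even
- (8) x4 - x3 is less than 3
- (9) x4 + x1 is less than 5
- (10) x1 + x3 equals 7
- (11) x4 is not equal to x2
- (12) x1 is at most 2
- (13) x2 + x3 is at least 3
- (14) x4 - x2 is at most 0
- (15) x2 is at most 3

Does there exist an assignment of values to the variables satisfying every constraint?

From constraint 12: x1 ≤ 2. From constraints 6 and 15: x3 ≤ x2 ≤ 3. Hence x1 + x3 ≤ 5. But constraint 10 requires x1 + x3 = 7, and 7 > 5. Contradiction.

Unsatisfiable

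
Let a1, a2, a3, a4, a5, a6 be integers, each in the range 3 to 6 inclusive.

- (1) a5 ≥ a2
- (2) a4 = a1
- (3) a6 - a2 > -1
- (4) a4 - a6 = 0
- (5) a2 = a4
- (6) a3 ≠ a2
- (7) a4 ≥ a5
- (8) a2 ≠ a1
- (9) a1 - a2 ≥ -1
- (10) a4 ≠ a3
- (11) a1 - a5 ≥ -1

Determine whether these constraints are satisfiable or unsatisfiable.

From constraints 2 and 5, a2 = a4 = a1, so a2 = a1. But constraint 8 says a2 ≠ a1. Contradiction.

Unsatisfiable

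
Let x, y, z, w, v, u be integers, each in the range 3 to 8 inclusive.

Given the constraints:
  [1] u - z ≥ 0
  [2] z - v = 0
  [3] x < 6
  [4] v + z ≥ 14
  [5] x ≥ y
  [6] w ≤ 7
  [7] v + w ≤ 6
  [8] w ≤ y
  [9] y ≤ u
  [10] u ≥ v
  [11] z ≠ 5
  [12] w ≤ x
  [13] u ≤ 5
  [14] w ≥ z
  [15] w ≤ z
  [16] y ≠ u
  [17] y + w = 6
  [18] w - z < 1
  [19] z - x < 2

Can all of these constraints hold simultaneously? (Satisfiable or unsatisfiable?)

Unsatisfiable

From constraints 10 and 13: v ≤ u ≤ 5. From constraints 6 and 14: z ≤ w ≤ 7. Hence v + z ≤ 12. But constraint 4 requires v + z ≥ 14, and 14 > 12. Contradiction.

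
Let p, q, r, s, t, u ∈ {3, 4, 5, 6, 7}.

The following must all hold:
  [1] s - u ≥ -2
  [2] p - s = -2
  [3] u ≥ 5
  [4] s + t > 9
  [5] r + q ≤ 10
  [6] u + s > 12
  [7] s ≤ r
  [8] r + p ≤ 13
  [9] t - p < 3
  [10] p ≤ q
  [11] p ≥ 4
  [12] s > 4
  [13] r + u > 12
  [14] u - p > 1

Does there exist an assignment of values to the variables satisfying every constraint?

Satisfiable

Setting (p, q, r, s, t, u) = (4, 4, 6, 6, 4, 7) satisfies everything: constraint 1: s - u = -1; constraint 2: p - s = -2, and the others follow.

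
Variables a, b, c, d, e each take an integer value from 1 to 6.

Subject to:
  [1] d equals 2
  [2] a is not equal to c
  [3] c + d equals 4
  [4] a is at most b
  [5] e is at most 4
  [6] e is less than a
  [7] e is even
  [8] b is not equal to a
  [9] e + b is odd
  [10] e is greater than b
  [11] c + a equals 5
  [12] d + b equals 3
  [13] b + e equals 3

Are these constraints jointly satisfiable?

Constraints 4, 6, and 10 give a ≤ b, b < e, e < a. Chaining: a ≤ b < e < a, which forces a < a — impossible.

Unsatisfiable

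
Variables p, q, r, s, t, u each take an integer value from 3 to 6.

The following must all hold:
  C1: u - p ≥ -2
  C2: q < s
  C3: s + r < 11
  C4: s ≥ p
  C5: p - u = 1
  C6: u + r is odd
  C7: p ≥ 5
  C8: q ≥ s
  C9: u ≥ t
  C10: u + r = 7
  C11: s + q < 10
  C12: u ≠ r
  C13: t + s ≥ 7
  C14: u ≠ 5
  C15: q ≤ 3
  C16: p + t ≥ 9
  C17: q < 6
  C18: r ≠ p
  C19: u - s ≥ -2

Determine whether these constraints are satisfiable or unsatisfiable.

From constraints 4 and 7: s ≥ p and p ≥ 5, so s ≥ 5. From constraints 8 and 15: s ≤ q and q ≤ 3, so s ≤ 3. But 3 < 5, so no value of s works.

Unsatisfiable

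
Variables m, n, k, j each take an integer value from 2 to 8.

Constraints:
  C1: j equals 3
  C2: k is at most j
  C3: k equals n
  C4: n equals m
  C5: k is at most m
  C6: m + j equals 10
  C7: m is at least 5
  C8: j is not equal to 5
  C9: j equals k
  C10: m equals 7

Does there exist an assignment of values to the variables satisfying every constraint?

Unsatisfiable

Constraint 1 fixes j = 3 and constraint 10 fixes m = 7. Constraints 3, 4, and 9 give j = k = n = m, so j = m. But 3 ≠ 7 — contradiction.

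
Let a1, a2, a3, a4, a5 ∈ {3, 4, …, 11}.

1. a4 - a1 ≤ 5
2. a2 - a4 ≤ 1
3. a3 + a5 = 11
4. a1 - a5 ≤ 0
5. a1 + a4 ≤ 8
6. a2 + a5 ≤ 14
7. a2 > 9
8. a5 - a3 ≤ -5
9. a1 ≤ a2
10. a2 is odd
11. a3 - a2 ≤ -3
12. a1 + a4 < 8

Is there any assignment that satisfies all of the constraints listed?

Constraints 1, 2, 4, 8, and 11 give a2 − a3 ≥ 3, a3 − a5 ≥ 5, a5 − a1 ≥ 0, a1 − a4 ≥ -5, a4 − a2 ≥ -1.
Adding all 5 inequalities: the left sides telescope to 0, and the right sides sum to 3 + 5 + 0 + (-5) + (-1) = 2. So 0 ≥ 2, which is false.

Unsatisfiable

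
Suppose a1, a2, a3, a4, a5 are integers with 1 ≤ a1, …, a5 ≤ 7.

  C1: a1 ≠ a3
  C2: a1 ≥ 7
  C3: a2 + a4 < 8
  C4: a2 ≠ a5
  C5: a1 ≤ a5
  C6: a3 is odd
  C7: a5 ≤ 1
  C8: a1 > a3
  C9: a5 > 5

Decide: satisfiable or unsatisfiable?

Unsatisfiable

From constraints 2 and 5: a5 ≥ a1 and a1 ≥ 7, so a5 ≥ 7. From constraint 7: a5 ≤ 1. But 1 < 7, so no value of a5 works.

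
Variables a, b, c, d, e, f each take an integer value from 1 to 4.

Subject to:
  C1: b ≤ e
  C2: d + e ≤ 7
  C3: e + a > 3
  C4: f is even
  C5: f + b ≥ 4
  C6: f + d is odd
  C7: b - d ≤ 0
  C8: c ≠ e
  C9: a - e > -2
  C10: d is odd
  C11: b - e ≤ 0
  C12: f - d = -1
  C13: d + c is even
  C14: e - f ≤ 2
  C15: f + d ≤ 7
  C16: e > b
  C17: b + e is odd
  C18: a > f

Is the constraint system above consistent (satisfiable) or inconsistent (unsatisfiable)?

Setting (a, b, c, d, e, f) = (3, 2, 1, 3, 3, 2) satisfies everything: constraint 2: d + e = 6; constraint 3: e + a = 6; constraint 5: f + b = 4, and the others follow.

Satisfiable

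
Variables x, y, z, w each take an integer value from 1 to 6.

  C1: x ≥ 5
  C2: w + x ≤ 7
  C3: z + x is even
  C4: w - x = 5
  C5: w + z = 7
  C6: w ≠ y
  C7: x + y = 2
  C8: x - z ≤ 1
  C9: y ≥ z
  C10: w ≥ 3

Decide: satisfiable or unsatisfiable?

Unsatisfiable

From constraint 10: w ≥ 3. From constraint 1: x ≥ 5. Hence w + x ≥ 8. But constraint 2 requires w + x ≤ 7, and 7 < 8. Contradiction.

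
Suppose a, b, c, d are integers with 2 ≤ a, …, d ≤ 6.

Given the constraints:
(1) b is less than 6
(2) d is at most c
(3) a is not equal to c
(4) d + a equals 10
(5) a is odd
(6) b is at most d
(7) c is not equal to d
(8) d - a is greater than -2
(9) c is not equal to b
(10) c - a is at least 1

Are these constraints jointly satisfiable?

Satisfiable

Setting (a, b, c, d) = (5, 3, 6, 5) satisfies everything: constraint 4: d + a = 10; constraint 8: d - a = 0, and the others follow.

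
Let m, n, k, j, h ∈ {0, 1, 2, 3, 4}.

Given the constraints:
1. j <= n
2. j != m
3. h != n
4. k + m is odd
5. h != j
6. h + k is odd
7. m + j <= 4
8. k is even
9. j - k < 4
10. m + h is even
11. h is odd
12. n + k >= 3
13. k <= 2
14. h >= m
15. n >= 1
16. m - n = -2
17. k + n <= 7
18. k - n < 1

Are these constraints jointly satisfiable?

Satisfiable

One satisfying assignment is m = 1, n = 3, k = 2, j = 3, h = 1.
For the less obvious constraints — constraint 7: m + j = 4; constraint 9: j - k = 1 — and the others hold by inspection.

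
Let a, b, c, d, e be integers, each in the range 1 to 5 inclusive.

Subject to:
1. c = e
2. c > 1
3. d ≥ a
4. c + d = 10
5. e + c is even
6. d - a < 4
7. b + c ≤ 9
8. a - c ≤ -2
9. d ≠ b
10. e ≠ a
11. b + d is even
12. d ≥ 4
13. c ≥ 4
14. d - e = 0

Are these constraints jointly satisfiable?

Satisfiable

Try a = 3, b = 3, c = 5, d = 5, e = 5.
Check constraint 4: c + d = 10; constraint 6: d - a = 2; constraint 7: b + c = 8. The remaining constraints are straightforward to verify.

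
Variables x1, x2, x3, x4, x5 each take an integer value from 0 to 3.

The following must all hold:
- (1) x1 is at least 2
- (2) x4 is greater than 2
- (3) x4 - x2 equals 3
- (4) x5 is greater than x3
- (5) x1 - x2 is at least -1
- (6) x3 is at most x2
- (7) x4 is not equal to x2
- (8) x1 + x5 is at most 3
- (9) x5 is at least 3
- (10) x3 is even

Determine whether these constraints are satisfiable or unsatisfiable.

From constraint 1: x1 ≥ 2. From constraint 9: x5 ≥ 3. Hence x1 + x5 ≥ 5. But constraint 8 requires x1 + x5 ≤ 3, and 3 < 5. Contradiction.

Unsatisfiable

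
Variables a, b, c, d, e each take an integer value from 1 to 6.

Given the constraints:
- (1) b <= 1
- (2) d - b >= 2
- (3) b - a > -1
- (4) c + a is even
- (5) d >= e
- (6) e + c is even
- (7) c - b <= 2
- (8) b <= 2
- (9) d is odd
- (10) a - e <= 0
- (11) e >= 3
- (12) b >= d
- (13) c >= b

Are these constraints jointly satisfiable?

Unsatisfiable

From constraints 5 and 11: d ≥ e and e ≥ 3, so d ≥ 3. From constraints 1 and 12: d ≤ b and b ≤ 1, so d ≤ 1. But 1 < 3, so no value of d works.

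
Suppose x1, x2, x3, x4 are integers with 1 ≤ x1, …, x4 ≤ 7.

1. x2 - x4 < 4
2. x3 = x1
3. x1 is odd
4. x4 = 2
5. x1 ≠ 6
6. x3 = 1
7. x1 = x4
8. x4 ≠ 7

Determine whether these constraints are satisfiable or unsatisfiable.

Constraint 6 fixes x3 = 1 and constraint 4 fixes x4 = 2. Constraints 2 and 7 give x3 = x1 = x4, so x3 = x4. But 1 ≠ 2 — contradiction.

Unsatisfiable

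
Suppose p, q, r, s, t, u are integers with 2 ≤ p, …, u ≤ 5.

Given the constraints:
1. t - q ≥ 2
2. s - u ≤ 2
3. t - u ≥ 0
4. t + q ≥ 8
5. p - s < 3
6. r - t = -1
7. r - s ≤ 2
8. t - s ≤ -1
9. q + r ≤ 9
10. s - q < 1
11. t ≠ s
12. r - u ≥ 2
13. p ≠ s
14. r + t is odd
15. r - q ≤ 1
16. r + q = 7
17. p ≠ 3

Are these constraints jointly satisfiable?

Unsatisfiable

Constraints 1, 2, 8, 12, and 15 give r − u ≥ 2, u − s ≥ -2, s − t ≥ 1, t − q ≥ 2, q − r ≥ -1.
Adding all 5 inequalities: the left sides telescope to 0, and the right sides sum to 2 + (-2) + 1 + 2 + (-1) = 2. So 0 ≥ 2, which is false.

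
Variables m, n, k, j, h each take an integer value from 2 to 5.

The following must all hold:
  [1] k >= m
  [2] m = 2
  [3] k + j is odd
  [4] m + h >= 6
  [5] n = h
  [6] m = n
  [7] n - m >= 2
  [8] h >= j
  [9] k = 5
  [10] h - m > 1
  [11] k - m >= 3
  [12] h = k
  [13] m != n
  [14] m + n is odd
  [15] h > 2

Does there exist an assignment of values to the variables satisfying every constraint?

Unsatisfiable

Constraint 2 fixes m = 2 and constraint 9 fixes k = 5. Constraints 5, 6, and 12 give m = n = h = k, so m = k. But 2 ≠ 5 — contradiction.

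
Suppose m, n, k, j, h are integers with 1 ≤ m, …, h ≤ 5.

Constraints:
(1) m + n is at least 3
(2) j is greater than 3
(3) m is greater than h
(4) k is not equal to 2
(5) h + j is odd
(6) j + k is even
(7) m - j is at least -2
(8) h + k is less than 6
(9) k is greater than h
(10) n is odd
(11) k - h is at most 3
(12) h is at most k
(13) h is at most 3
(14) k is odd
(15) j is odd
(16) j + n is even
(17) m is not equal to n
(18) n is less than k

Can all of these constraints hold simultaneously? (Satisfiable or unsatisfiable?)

Satisfiable

The assignment m = 5, n = 1, k = 3, j = 5, h = 2 works:
  constraint 1 holds since m + n = 6.
  constraint 7 holds since m - j = 0.
The rest check out directly.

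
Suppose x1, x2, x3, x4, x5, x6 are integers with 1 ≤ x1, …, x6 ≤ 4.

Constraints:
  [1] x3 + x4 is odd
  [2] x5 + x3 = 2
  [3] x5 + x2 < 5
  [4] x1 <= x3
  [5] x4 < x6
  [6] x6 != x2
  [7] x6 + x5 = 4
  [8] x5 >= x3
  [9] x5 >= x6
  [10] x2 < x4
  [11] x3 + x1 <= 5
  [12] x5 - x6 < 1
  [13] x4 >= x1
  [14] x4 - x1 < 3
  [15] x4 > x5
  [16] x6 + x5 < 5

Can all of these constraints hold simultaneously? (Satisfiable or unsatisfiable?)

Constraints 5, 9, and 15 give x4 < x6, x6 ≤ x5, x5 < x4. Chaining: x4 < x6 ≤ x5 < x4, which forces x4 < x4 — impossible.

Unsatisfiable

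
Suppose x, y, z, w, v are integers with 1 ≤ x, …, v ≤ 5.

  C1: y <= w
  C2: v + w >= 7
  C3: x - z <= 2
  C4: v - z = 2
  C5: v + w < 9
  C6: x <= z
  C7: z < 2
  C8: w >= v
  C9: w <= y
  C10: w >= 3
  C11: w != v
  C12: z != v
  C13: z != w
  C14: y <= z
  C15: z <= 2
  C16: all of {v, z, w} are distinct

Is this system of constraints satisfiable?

From constraints 9 and 10: y ≥ w and w ≥ 3, so y ≥ 3. From constraints 14 and 15: y ≤ z and z ≤ 2, so y ≤ 2. But 2 < 3, so no value of y works.

Unsatisfiable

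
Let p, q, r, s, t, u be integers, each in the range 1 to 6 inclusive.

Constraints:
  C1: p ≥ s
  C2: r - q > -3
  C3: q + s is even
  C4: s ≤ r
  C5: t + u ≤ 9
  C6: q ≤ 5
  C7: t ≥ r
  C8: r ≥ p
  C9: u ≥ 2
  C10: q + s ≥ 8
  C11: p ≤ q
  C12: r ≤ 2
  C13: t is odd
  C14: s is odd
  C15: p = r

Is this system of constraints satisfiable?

Unsatisfiable

From constraint 6: q ≤ 5. From constraints 4 and 12: s ≤ r ≤ 2. Hence q + s ≤ 7. But constraint 10 requires q + s ≥ 8, and 8 > 7. Contradiction.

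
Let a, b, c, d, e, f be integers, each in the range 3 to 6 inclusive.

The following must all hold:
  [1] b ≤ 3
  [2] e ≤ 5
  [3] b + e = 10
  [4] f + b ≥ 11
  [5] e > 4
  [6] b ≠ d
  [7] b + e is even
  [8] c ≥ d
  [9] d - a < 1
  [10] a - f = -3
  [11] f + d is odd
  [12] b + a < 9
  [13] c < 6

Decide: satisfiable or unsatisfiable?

From constraint 1: b ≤ 3. From constraint 2: e ≤ 5. Hence b + e ≤ 8. But constraint 3 requires b + e = 10, and 10 > 8. Contradiction.

Unsatisfiable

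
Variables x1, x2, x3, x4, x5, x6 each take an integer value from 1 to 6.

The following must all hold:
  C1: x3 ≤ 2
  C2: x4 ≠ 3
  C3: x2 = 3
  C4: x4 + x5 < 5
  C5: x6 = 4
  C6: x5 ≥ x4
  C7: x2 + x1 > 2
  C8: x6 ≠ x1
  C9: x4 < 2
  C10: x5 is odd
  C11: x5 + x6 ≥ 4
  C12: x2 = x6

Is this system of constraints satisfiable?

Constraint 3 fixes x2 = 3 and constraint 5 fixes x6 = 4, but constraint 12 requires x2 = x6. Since 3 ≠ 4, contradiction.

Unsatisfiable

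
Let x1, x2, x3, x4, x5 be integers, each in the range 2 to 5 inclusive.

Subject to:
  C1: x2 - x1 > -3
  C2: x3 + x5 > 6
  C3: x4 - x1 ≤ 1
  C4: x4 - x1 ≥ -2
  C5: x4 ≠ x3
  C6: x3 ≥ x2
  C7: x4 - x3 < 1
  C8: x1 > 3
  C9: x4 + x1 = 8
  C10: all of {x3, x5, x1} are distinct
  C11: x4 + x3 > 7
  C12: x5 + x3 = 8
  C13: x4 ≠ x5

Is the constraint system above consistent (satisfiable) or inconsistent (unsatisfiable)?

Satisfiable

One satisfying assignment is x1 = 4, x2 = 3, x3 = 5, x4 = 4, x5 = 3.
For the less obvious constraints — constraint 1: x2 - x1 = -1; constraint 2: x3 + x5 = 8; constraint 3: x4 - x1 = 0 — and the others hold by inspection.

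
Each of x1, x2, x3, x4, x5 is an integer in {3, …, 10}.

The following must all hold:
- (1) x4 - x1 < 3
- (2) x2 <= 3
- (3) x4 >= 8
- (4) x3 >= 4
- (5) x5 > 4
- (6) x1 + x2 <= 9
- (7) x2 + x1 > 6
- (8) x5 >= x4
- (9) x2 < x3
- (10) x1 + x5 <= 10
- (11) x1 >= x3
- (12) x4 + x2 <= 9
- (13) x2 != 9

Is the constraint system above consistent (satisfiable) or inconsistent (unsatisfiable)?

From constraints 4 and 11: x1 ≥ x3 ≥ 4. From constraints 3 and 8: x5 ≥ x4 ≥ 8. Hence x1 + x5 ≥ 12. But constraint 10 requires x1 + x5 ≤ 10, and 10 < 12. Contradiction.

Unsatisfiable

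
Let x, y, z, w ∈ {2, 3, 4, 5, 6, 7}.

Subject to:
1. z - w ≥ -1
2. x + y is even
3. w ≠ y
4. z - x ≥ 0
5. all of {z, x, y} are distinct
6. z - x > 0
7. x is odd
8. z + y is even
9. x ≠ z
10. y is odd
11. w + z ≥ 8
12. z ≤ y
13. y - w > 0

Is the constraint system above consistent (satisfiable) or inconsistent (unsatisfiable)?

Satisfiable

The assignment x = 3, y = 7, z = 5, w = 6 works:
  constraint 1 holds since z - w = -1.
  constraint 4 holds since z - x = 2.
The rest check out directly.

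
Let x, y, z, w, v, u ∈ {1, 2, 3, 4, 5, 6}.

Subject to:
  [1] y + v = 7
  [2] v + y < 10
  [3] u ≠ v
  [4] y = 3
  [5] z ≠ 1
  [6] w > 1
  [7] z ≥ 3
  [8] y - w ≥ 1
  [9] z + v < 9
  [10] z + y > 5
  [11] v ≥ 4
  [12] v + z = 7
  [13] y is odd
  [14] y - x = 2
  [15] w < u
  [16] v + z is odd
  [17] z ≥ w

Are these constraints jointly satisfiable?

Setting (x, y, z, w, v, u) = (1, 3, 3, 2, 4, 3) satisfies everything: constraint 1: y + v = 7; constraint 2: v + y = 7, and the others follow.

Satisfiable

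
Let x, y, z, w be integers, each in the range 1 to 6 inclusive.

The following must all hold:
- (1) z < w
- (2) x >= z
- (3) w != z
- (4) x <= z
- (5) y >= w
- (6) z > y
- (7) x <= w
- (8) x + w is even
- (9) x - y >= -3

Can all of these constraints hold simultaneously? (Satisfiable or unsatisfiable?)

Constraints 1, 5, and 6 give z < w, w ≤ y, y < z. Chaining: z < w ≤ y < z, which forces z < z — impossible.

Unsatisfiable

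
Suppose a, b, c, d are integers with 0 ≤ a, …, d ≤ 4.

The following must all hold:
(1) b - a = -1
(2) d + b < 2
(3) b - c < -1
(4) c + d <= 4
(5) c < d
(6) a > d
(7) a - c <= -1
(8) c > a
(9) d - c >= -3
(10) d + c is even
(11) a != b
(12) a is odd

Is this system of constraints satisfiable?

Unsatisfiable

Constraints 5, 6, and 7 give c < d, d < a, a < c. Chaining: c < d < a < c, which forces c < c — impossible.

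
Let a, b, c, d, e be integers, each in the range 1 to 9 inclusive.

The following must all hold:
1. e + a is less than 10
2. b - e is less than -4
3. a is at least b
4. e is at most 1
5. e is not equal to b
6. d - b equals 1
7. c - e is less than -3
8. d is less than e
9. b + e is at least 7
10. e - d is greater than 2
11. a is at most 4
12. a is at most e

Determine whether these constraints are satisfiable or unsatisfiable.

Unsatisfiable

From constraints 3 and 11: b ≤ a ≤ 4. From constraint 4: e ≤ 1. Hence b + e ≤ 5. But constraint 9 requires b + e ≥ 7, and 7 > 5. Contradiction.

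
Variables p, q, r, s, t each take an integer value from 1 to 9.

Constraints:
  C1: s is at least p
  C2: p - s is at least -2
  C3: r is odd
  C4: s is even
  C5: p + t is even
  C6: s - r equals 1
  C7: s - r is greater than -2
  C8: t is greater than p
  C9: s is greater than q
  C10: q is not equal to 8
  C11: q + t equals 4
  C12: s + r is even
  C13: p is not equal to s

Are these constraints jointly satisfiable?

Unsatisfiable

Constraint 4 makes s even and constraint 3 makes r odd, so s + r must be odd. Constraint 12 says s + r is even — contradiction.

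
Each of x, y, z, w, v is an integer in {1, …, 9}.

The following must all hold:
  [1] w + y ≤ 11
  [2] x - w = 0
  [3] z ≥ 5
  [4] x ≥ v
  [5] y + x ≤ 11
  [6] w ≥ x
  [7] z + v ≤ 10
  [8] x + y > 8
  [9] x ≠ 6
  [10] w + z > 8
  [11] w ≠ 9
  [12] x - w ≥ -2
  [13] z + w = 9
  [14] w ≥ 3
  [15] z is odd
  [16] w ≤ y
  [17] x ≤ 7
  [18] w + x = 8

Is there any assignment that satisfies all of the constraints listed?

Take x = 4, y = 6, z = 5, w = 4, v = 2. Then constraint 1: w + y = 10; constraint 2: x - w = 0, and every other listed constraint is also met.

Satisfiable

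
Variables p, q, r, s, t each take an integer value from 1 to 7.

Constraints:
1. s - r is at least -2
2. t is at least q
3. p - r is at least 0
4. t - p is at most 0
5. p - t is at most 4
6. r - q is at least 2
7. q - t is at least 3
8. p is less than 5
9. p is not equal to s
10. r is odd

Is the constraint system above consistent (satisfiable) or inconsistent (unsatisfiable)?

Unsatisfiable

Constraints 3, 5, 6, and 7 give t − p ≥ -4, p − r ≥ 0, r − q ≥ 2, q − t ≥ 3.
Adding all 4 inequalities: the left sides telescope to 0, and the right sides sum to (-4) + 0 + 2 + 3 = 1. So 0 ≥ 1, which is false.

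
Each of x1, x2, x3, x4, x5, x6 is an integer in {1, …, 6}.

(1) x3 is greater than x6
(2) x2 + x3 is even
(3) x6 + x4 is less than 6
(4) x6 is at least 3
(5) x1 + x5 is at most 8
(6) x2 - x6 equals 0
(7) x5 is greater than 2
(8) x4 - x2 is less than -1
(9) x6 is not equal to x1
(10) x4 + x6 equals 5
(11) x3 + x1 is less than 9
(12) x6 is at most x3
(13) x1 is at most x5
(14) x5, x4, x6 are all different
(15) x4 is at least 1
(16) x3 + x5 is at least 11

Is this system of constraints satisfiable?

Satisfiable

Try x1 = 1, x2 = 4, x3 = 6, x4 = 1, x5 = 6, x6 = 4.
Check constraint 3: x6 + x4 = 5; constraint 5: x1 + x5 = 7. The remaining constraints are straightforward to verify.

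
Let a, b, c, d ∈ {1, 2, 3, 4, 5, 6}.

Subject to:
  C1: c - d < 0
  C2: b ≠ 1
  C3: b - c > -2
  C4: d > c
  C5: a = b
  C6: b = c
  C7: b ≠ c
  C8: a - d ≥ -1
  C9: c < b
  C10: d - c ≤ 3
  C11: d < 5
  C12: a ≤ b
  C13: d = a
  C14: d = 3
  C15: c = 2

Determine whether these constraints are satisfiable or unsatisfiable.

Constraint 14 fixes d = 3 and constraint 15 fixes c = 2. Constraints 5, 6, and 13 give d = a = b = c, so d = c. But 3 ≠ 2 — contradiction.

Unsatisfiable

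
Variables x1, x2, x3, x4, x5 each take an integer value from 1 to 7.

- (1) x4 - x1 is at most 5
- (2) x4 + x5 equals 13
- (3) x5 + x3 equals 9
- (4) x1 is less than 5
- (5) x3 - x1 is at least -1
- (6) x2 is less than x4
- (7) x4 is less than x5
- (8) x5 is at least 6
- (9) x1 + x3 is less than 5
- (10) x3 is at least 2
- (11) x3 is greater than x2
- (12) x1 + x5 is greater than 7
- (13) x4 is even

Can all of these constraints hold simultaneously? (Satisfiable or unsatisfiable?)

The assignment x1 = 2, x2 = 1, x3 = 2, x4 = 6, x5 = 7 works:
  constraint 1 holds since x4 - x1 = 4.
  constraint 2 holds since x4 + x5 = 13.
  constraint 3 holds since x5 + x3 = 9.
The rest check out directly.

Satisfiable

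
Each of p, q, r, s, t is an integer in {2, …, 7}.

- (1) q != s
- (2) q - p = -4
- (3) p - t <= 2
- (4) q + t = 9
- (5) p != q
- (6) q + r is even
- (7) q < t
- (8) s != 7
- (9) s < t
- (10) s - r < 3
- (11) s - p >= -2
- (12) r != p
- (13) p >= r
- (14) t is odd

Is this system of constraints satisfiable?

Try p = 6, q = 2, r = 4, s = 6, t = 7.
Check constraint 2: q - p = -4; constraint 3: p - t = -1; constraint 4: q + t = 9. The remaining constraints are straightforward to verify.

Satisfiable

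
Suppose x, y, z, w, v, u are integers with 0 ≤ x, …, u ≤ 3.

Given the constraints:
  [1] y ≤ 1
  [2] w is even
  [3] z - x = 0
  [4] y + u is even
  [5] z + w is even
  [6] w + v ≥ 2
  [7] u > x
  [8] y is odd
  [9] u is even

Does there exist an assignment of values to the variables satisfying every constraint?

Unsatisfiable

Constraint 8 makes y odd and constraint 9 makes u even, so y + u must be odd. Constraint 4 says y + u is even — contradiction.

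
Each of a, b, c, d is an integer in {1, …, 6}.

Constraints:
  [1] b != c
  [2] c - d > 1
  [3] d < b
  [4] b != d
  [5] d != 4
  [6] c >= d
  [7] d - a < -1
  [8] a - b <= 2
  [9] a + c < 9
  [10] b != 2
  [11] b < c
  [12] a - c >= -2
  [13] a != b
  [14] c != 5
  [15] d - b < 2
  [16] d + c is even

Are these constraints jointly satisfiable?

One satisfying assignment is a = 4, b = 3, c = 4, d = 2.
For the less obvious constraints — constraint 2: c - d = 2; constraint 7: d - a = -2 — and the others hold by inspection.

Satisfiable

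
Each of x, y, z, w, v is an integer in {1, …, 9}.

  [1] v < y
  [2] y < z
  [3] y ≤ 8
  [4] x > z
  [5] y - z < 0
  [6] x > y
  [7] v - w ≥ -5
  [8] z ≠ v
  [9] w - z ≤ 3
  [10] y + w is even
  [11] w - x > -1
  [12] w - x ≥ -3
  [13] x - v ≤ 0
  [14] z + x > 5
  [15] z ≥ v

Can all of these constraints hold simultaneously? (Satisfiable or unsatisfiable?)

Constraints 1, 2, 4, and 13 give v < y, y < z, z < x, x ≤ v. Chaining: v < y < z < x ≤ v, which forces v < v — impossible.

Unsatisfiable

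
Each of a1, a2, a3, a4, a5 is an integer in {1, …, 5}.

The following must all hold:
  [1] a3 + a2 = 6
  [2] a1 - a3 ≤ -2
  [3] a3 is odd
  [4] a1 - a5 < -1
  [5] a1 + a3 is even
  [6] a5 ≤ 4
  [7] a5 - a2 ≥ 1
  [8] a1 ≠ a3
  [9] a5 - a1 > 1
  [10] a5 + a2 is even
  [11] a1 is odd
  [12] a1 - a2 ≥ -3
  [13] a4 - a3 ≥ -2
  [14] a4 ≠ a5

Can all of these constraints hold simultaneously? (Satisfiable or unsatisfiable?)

One satisfying assignment is a1 = 1, a2 = 1, a3 = 5, a4 = 4, a5 = 3.
For the less obvious constraints — constraint 1: a3 + a2 = 6; constraint 2: a1 - a3 = -4 — and the others hold by inspection.

Satisfiable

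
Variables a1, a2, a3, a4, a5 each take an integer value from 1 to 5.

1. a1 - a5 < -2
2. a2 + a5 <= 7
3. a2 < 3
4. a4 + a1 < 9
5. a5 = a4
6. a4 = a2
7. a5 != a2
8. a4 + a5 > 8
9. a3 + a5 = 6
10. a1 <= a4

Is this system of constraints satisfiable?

From constraints 5 and 6, a5 = a4 = a2, so a5 = a2. But constraint 7 says a5 ≠ a2. Contradiction.

Unsatisfiable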